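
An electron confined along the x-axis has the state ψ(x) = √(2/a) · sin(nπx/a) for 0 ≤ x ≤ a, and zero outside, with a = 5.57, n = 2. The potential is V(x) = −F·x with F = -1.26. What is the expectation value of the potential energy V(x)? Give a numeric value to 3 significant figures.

3.51

⟨V⟩ = ∫ V(x)·|ψ|² dx.
With sin²θ = (1 − cos2θ)/2 on 0 ≤ x ≤ a: ∫sin²(nπx/a) dx = a/2, ∫x·sin²(nπx/a) dx = a²/4, ∫x²·sin²(nπx/a) dx = a³·(1/6 − 1/(4n²π²)); higher powers xᵏ the same way, integrating xᵏ·cos(2nπx/a) by parts.
⟨V⟩ = 3.5091.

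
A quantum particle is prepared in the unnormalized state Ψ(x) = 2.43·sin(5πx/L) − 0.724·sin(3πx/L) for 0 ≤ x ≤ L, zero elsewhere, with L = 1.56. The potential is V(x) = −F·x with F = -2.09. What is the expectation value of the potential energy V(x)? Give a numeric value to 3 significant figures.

⟨V⟩ = ∫ V(x)·|Ψ|² dx / ∫|Ψ|² dx.
On 0 ≤ x ≤ L (j ≠ l): ∫sin²(jπx/L) dx = L/2, ∫sin(jπx/L)·sin(lπx/L) dx = 0; diagonal moments ∫x·sin²(jπx/L) dx = L²/4, ∫x²·sin²(jπx/L) dx = L³·(1/6 − 1/(4j²π²)); cross terms ∫x·sin(jπx/L)·sin(lπx/L) dx = 0 for j + l even and −4jlL²/(π²(j² − l²)²) for j + l odd, ∫x²·sin(jπx/L)·sin(lπx/L) dx = (−1)^(j+l)·4jlL³/(π²(j² − l²)²); higher powers the same way via product-to-sum and parts.
State is unnormalized: ∫|Ψ|² dx = 5.0147, and ∫Ψ*·V(x)·Ψ dx = 8.1749, so ⟨V⟩ = 8.1749 / 5.0147.
⟨V⟩ = 1.6302.

1.63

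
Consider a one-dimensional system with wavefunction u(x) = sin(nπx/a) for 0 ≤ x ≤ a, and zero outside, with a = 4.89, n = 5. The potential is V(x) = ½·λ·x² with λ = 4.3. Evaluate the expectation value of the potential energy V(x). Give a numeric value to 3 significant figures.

⟨V⟩ = ∫ V(x)·|u|² dx / ∫|u|² dx.
With sin²θ = (1 − cos2θ)/2 on 0 ≤ x ≤ a: ∫sin²(nπx/a) dx = a/2, ∫x·sin²(nπx/a) dx = a²/4, ∫x²·sin²(nπx/a) dx = a³·(1/6 − 1/(4n²π²)); higher powers xᵏ the same way, integrating xᵏ·cos(2nπx/a) by parts.
State is unnormalized: ∫|u|² dx = 2.4450, and ∫u*·V(x)·u dx = 41.645, so ⟨V⟩ = 41.645 / 2.4450.
⟨V⟩ = 17.033.

17.0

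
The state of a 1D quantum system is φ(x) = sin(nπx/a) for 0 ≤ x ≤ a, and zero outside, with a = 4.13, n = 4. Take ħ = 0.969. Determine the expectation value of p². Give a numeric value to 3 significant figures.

p² φ = −ħ² d²φ/dx²; ⟨p²⟩ = −ħ² ∫ φ*·φ'' dx / ∫|φ|² dx.
d/dx sin(nπx/a) = (nπ/a)·cos(nπx/a) and d²/dx² sin(nπx/a) = −(nπ/a)²·sin(nπx/a); on 0 ≤ x ≤ a, ∫sin²(nπx/a) dx = a/2 and ∫sin(nπx/a)·cos(nπx/a) dx = 0.
State is unnormalized: ∫|φ|² dx = 2.0650, and ∫φ*·(−ħ² φ'') dx = 17.951, so ⟨p²⟩ = 17.951 / 2.0650.
⟨p²⟩ = 8.6929.

8.69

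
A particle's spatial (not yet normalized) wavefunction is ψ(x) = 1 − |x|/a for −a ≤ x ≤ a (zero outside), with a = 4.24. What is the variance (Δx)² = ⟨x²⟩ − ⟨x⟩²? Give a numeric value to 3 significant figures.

Compute ⟨x⟩ and ⟨x²⟩ separately, then (Δx)² = ⟨x²⟩ − ⟨x⟩².
ψ is even, so ∫ over [−a, a] = 2∫₀ᵃ with ψ = 1 − x/a there: ∫₀ᵃ (1 − x/a)² dx = a/3, ∫₀ᵃ x²(1 − x/a)² dx = a³/30, ∫₀ᵃ x⁴(1 − x/a)² dx = a⁵/105.
Normalization: ∫|ψ|² dx = 2.8267.
⟨x⟩ = 0.0000 and ⟨x²⟩ = 1.7978.
(Δx)² = 1.7978 − (0.0000)² = 1.7978.

1.80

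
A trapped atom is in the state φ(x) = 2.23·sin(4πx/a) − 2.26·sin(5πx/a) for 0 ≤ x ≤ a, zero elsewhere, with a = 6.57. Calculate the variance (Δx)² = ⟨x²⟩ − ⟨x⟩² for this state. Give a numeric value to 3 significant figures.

1.76

Compute ⟨x⟩ and ⟨x²⟩ separately, then (Δx)² = ⟨x²⟩ − ⟨x⟩².
On 0 ≤ x ≤ a (j ≠ l): ∫sin²(jπx/a) dx = a/2, ∫sin(jπx/a)·sin(lπx/a) dx = 0; diagonal moments ∫x·sin²(jπx/a) dx = a²/4, ∫x²·sin²(jπx/a) dx = a³·(1/6 − 1/(4j²π²)); cross terms ∫x·sin(jπx/a)·sin(lπx/a) dx = 0 for j + l even and −4jla²/(π²(j² − l²)²) for j + l odd, ∫x²·sin(jπx/a)·sin(lπx/a) dx = (−1)^(j+l)·4jla³/(π²(j² − l²)²); higher powers the same way via product-to-sum and parts.
Normalization: ∫|φ|² dx = 33.114.
⟨x⟩ = 4.5998 and ⟨x²⟩ = 22.915.
(Δx)² = 22.915 − (4.5998)² = 1.7566.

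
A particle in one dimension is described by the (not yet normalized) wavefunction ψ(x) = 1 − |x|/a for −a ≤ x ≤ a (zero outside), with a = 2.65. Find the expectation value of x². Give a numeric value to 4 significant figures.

⟨x²⟩ = ∫ x²·|ψ|² dx / ∫|ψ|² dx (integrals over the domain).
ψ is even, so ∫ over [−a, a] = 2∫₀ᵃ with ψ = 1 − x/a there: ∫₀ᵃ (1 − x/a)² dx = a/3, ∫₀ᵃ x²(1 − x/a)² dx = a³/30, ∫₀ᵃ x⁴(1 − x/a)² dx = a⁵/105.
State is unnormalized: ∫|ψ|² dx = 1.7667, and ∫ψ*·x²·ψ dx = 1.2406, so ⟨x²⟩ = 1.2406 / 1.7667.
⟨x²⟩ = 0.70225.

0.7023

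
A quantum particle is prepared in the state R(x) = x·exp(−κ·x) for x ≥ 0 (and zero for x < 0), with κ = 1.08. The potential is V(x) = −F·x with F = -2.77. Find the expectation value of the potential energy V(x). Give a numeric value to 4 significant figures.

⟨V⟩ = ∫ V(x)·|R|² dx / ∫|R|² dx.
Every integrand reduces to terms xʲ·e^(−2κx) on [0, ∞); use ∫₀^∞ xʲ·e^(−2κx) dx = j!/(2κ)^(j+1).
State is unnormalized: ∫|R|² dx = 0.19846, and ∫R*·V(x)·R dx = 0.76351, so ⟨V⟩ = 0.76351 / 0.19846.
⟨V⟩ = 3.8472.

3.847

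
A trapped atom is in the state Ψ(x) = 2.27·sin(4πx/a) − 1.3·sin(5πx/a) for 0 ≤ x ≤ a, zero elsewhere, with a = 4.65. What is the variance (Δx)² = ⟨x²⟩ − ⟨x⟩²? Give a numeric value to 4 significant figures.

Compute ⟨x⟩ and ⟨x²⟩ separately, then (Δx)² = ⟨x²⟩ − ⟨x⟩².
On 0 ≤ x ≤ a (j ≠ l): ∫sin²(jπx/a) dx = a/2, ∫sin(jπx/a)·sin(lπx/a) dx = 0; diagonal moments ∫x·sin²(jπx/a) dx = a²/4, ∫x²·sin²(jπx/a) dx = a³·(1/6 − 1/(4j²π²)); cross terms ∫x·sin(jπx/a)·sin(lπx/a) dx = 0 for j + l even and −4jla²/(π²(j² − l²)²) for j + l odd, ∫x²·sin(jπx/a)·sin(lπx/a) dx = (−1)^(j+l)·4jla³/(π²(j² − l²)²); higher powers the same way via product-to-sum and parts.
Normalization: ∫|Ψ|² dx = 15.910.
⟨x⟩ = 3.1277 and ⟨x²⟩ = 10.878.
(Δx)² = 10.878 − (3.1277)² = 1.0952.

1.095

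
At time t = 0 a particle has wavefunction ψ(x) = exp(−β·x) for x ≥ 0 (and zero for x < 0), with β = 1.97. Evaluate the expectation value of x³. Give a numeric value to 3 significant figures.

0.0981

⟨x³⟩ = ∫ x³·|ψ|² dx / ∫|ψ|² dx (integrals over the domain).
Every integrand reduces to terms xʲ·e^(−2βx) on [0, ∞); use ∫₀^∞ xʲ·e^(−2βx) dx = j!/(2β)^(j+1).
State is unnormalized: ∫|ψ|² dx = 0.25381, and ∫ψ*·x³·ψ dx = 0.024898, so ⟨x³⟩ = 0.024898 / 0.25381.
⟨x³⟩ = 0.098099.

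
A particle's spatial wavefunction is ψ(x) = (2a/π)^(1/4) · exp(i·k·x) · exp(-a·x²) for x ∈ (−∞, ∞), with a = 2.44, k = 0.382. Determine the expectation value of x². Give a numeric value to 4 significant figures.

⟨x²⟩ = ∫ x²·|ψ|² dx (integrals over the domain).
Gaussian moments: ∫x^(2j)·e^(−2ax²) dx = (2j−1)!!/(4a)^j · √(π/(2a)), odd powers integrate to 0; here √(π/(2a)) = 0.80235.
⟨x²⟩ = 0.10246.

0.1025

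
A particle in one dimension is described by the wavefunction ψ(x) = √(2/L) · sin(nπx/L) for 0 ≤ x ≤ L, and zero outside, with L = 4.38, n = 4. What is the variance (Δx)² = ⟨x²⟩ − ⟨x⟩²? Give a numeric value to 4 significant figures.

1.538

Compute ⟨x⟩ and ⟨x²⟩ separately, then (Δx)² = ⟨x²⟩ − ⟨x⟩².
With sin²θ = (1 − cos2θ)/2 on 0 ≤ x ≤ L: ∫sin²(nπx/L) dx = L/2, ∫x·sin²(nπx/L) dx = L²/4, ∫x²·sin²(nπx/L) dx = L³·(1/6 − 1/(4n²π²)); higher powers xᵏ the same way, integrating xᵏ·cos(2nπx/L) by parts.
⟨x⟩ = 2.1900 and ⟨x²⟩ = 6.3341.
(Δx)² = 6.3341 − (2.1900)² = 1.5380.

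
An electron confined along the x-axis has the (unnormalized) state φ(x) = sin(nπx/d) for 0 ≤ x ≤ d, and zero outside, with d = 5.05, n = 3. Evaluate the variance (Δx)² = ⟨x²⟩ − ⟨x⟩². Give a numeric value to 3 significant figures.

1.98

Compute ⟨x⟩ and ⟨x²⟩ separately, then (Δx)² = ⟨x²⟩ − ⟨x⟩².
With sin²θ = (1 − cos2θ)/2 on 0 ≤ x ≤ d: ∫sin²(nπx/d) dx = d/2, ∫x·sin²(nπx/d) dx = d²/4, ∫x²·sin²(nπx/d) dx = d³·(1/6 − 1/(4n²π²)); higher powers xᵏ the same way, integrating xᵏ·cos(2nπx/d) by parts.
Normalization: ∫|φ|² dx = 2.5250.
⟨x⟩ = 2.5250 and ⟨x²⟩ = 8.3573.
(Δx)² = 8.3573 − (2.5250)² = 1.9817.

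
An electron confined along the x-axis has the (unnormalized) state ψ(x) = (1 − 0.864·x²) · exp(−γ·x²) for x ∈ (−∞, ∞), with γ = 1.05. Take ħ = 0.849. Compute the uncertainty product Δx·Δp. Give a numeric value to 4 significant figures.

Δx = √(⟨x²⟩−⟨x⟩²), Δp = √(⟨p²⟩−⟨p⟩²).
Expand each integrand as polynomial × e^(−2γx²) and use ∫x^(2j)·e^(−2γx²) dx = (2j−1)!!/(4γ)^j · √(π/(2γ)), odd powers → 0; here √(π/(2γ)) = 1.2231. Differentiate with the product rule, d/dx e^(−γx²) = −2γx·e^(−γx²).
Normalization: ∫|ψ|² dx = 0.87517.
⟨x⟩ = 0.0000, ⟨x²⟩ = 0.13327 ⇒ Δx = 0.36505.
⟨p⟩ = 0.0000, ⟨p²⟩ = 1.8063 ⇒ Δp = 1.3440.
Δx·Δp = 0.49062.

0.4906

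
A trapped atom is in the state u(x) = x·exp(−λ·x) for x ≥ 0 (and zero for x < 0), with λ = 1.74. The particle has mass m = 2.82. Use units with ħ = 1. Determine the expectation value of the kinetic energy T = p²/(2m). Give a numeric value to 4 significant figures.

0.5368

T = −(ħ²/2m) d²/dx², so ⟨T⟩ = −(ħ²/2m) ∫ u*·u'' dx / ∫|u|² dx; with m = 2.82.
Differentiate x·exp(−λ·x) with the product rule; every integrand then reduces to terms xʲ·e^(−2λx) on [0, ∞), with ∫₀^∞ xʲ·e^(−2λx) dx = j!/(2λ)^(j+1).
State is unnormalized: ∫|u|² dx = 0.047456, and ∫u*·(−ħ²/2m · u'') dx = 0.025475, so ⟨T⟩ = 0.025475 / 0.047456.
⟨T⟩ = 0.53681.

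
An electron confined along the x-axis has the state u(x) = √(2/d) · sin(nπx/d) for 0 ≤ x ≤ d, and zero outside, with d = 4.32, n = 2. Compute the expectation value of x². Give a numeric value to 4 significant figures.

⟨x²⟩ = ∫ x²·|u|² dx (integrals over the domain).
With sin²θ = (1 − cos2θ)/2 on 0 ≤ x ≤ d: ∫sin²(nπx/d) dx = d/2, ∫x·sin²(nπx/d) dx = d²/4, ∫x²·sin²(nπx/d) dx = d³·(1/6 − 1/(4n²π²)); higher powers xᵏ the same way, integrating xᵏ·cos(2nπx/d) by parts.
⟨x²⟩ = 5.9844.

5.984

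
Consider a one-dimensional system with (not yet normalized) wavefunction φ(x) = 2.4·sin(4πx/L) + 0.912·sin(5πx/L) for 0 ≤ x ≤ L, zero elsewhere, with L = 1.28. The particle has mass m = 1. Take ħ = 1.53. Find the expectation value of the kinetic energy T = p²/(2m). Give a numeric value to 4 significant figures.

T = −(ħ²/2m) d²/dx², so ⟨T⟩ = −(ħ²/2m) ∫ φ*·φ'' dx / ∫|φ|² dx; with m = 1.
d²/dx² sin(jπx/L) = −(jπ/L)²·sin(jπx/L); on 0 ≤ x ≤ L, ∫sin²(jπx/L) dx = L/2 and ∫sin(jπx/L)·sin(lπx/L) dx = 0 for j ≠ l, so only diagonal terms survive in ∫|φ|² and ∫φ·φ″; ∫φ·φ′ dx = [φ²/2] between the walls = 0.
State is unnormalized: ∫|φ|² dx = 4.2187, and ∫φ*·(−ħ²/2m · φ'') dx = 509.70, so ⟨T⟩ = 509.70 / 4.2187.
⟨T⟩ = 120.82.

120.8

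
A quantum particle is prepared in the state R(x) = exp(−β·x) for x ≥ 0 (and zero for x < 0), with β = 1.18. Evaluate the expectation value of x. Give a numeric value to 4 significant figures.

0.4237

⟨x⟩ = ∫ x·|R|² dx / ∫|R|² dx (integrals over the domain).
Every integrand reduces to terms xʲ·e^(−2βx) on [0, ∞); use ∫₀^∞ xʲ·e^(−2βx) dx = j!/(2β)^(j+1).
State is unnormalized: ∫|R|² dx = 0.42373, and ∫R*·x·R dx = 0.17955, so ⟨x⟩ = 0.17955 / 0.42373.
⟨x⟩ = 0.42373.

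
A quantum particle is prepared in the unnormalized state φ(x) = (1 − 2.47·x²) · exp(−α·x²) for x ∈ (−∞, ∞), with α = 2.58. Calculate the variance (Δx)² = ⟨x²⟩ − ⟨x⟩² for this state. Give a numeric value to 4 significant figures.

0.05916

Compute ⟨x⟩ and ⟨x²⟩ separately, then (Δx)² = ⟨x²⟩ − ⟨x⟩².
Expand each integrand as polynomial × e^(−2αx²) and use ∫x^(2j)·e^(−2αx²) dx = (2j−1)!!/(4α)^j · √(π/(2α)), odd powers → 0; here √(π/(2α)) = 0.78028.
Normalization: ∫|φ|² dx = 0.54087.
⟨x⟩ = 0.0000 and ⟨x²⟩ = 0.059162.
(Δx)² = 0.059162 − (0.0000)² = 0.059162.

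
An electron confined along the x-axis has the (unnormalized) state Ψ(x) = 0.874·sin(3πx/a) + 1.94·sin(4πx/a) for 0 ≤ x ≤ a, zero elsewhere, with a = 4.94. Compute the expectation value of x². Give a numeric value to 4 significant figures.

4.419

⟨x²⟩ = ∫ x²·|Ψ|² dx / ∫|Ψ|² dx (integrals over the domain).
On 0 ≤ x ≤ a (j ≠ l): ∫sin²(jπx/a) dx = a/2, ∫sin(jπx/a)·sin(lπx/a) dx = 0; diagonal moments ∫x·sin²(jπx/a) dx = a²/4, ∫x²·sin²(jπx/a) dx = a³·(1/6 − 1/(4j²π²)); cross terms ∫x·sin(jπx/a)·sin(lπx/a) dx = 0 for j + l even and −4jla²/(π²(j² − l²)²) for j + l odd, ∫x²·sin(jπx/a)·sin(lπx/a) dx = (−1)^(j+l)·4jla³/(π²(j² − l²)²); higher powers the same way via product-to-sum and parts.
State is unnormalized: ∫|Ψ|² dx = 11.183, and ∫Ψ*·x²·Ψ dx = 49.414, so ⟨x²⟩ = 49.414 / 11.183.
⟨x²⟩ = 4.4187.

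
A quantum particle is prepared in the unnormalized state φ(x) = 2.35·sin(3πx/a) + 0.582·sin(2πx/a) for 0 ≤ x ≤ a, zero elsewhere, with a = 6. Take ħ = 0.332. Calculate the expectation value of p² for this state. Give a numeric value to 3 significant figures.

p² φ = −ħ² d²φ/dx²; ⟨p²⟩ = −ħ² ∫ φ*·φ'' dx / ∫|φ|² dx.
d²/dx² sin(jπx/a) = −(jπ/a)²·sin(jπx/a); on 0 ≤ x ≤ a, ∫sin²(jπx/a) dx = a/2 and ∫sin(jπx/a)·sin(lπx/a) dx = 0 for j ≠ l, so only diagonal terms survive in ∫|φ|² and ∫φ·φ″; ∫φ·φ′ dx = [φ²/2] between the walls = 0.
State is unnormalized: ∫|φ|² dx = 17.584, and ∫φ*·(−ħ² φ'') dx = 4.6286, so ⟨p²⟩ = 4.6286 / 17.584.
⟨p²⟩ = 0.26324.

0.263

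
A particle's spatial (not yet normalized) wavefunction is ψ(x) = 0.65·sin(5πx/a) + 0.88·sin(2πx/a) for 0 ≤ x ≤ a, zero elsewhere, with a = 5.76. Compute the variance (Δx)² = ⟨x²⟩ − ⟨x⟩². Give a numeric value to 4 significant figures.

2.459

Compute ⟨x⟩ and ⟨x²⟩ separately, then (Δx)² = ⟨x²⟩ − ⟨x⟩².
On 0 ≤ x ≤ a (j ≠ l): ∫sin²(jπx/a) dx = a/2, ∫sin(jπx/a)·sin(lπx/a) dx = 0; diagonal moments ∫x·sin²(jπx/a) dx = a²/4, ∫x²·sin²(jπx/a) dx = a³·(1/6 − 1/(4j²π²)); cross terms ∫x·sin(jπx/a)·sin(lπx/a) dx = 0 for j + l even and −4jla²/(π²(j² − l²)²) for j + l odd, ∫x²·sin(jπx/a)·sin(lπx/a) dx = (−1)^(j+l)·4jla³/(π²(j² − l²)²); higher powers the same way via product-to-sum and parts.
Normalization: ∫|ψ|² dx = 3.4471.
⟨x⟩ = 2.7788 and ⟨x²⟩ = 10.181.
(Δx)² = 10.181 − (2.7788)² = 2.4590.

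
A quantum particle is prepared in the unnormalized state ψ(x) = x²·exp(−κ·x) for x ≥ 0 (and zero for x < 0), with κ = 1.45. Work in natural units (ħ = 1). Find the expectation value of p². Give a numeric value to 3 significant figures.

p² ψ = −ħ² d²ψ/dx²; ⟨p²⟩ = −ħ² ∫ ψ*·ψ'' dx / ∫|ψ|² dx.
Differentiate x²·exp(−κ·x) with the product rule; every integrand then reduces to terms xʲ·e^(−2κx) on [0, ∞), with ∫₀^∞ xʲ·e^(−2κx) dx = j!/(2κ)^(j+1).
State is unnormalized: ∫|ψ|² dx = 0.11701, and ∫ψ*·(−ħ² ψ'') dx = 0.082004, so ⟨p²⟩ = 0.082004 / 0.11701.
⟨p²⟩ = 0.70083.

0.701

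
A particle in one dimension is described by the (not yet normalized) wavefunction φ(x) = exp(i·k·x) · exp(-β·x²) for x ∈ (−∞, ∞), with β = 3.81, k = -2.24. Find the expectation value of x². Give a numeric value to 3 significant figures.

0.0656

⟨x²⟩ = ∫ x²·|φ|² dx / ∫|φ|² dx (integrals over the domain).
Gaussian moments: ∫x^(2j)·e^(−2βx²) dx = (2j−1)!!/(4β)^j · √(π/(2β)), odd powers integrate to 0; here √(π/(2β)) = 0.64209.
State is unnormalized: ∫|φ|² dx = 0.64209, and ∫φ*·x²·φ dx = 0.042132, so ⟨x²⟩ = 0.042132 / 0.64209.
⟨x²⟩ = 0.065617.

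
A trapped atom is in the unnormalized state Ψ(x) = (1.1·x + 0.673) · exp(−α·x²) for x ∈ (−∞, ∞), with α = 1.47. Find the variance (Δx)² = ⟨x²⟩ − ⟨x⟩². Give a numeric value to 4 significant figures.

Compute ⟨x⟩ and ⟨x²⟩ separately, then (Δx)² = ⟨x²⟩ − ⟨x⟩².
Expand each integrand as polynomial × e^(−2αx²) and use ∫x^(2j)·e^(−2αx²) dx = (2j−1)!!/(4α)^j · √(π/(2α)), odd powers → 0; here √(π/(2α)) = 1.0337.
Normalization: ∫|Ψ|² dx = 0.68092.
⟨x⟩ = 0.38227 and ⟨x²⟩ = 0.27633.
(Δx)² = 0.27633 − (0.38227)² = 0.13020.

0.1302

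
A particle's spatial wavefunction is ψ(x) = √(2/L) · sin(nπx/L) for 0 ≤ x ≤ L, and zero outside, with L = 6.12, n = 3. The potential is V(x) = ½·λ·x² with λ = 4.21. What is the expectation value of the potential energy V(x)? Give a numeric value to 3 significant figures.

25.8

⟨V⟩ = ∫ V(x)·|ψ|² dx.
With sin²θ = (1 − cos2θ)/2 on 0 ≤ x ≤ L: ∫sin²(nπx/L) dx = L/2, ∫x·sin²(nπx/L) dx = L²/4, ∫x²·sin²(nπx/L) dx = L³·(1/6 − 1/(4n²π²)); higher powers xᵏ the same way, integrating xᵏ·cos(2nπx/L) by parts.
⟨V⟩ = 25.837.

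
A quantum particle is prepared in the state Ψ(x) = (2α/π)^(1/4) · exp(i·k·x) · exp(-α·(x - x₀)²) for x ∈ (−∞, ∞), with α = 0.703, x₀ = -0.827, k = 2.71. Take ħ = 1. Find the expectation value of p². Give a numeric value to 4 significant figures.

p² Ψ = −ħ² d²Ψ/dx²; ⟨p²⟩ = −ħ² ∫ Ψ*·Ψ'' dx.
Gaussian moments (u = x − x₀): ∫u^(2j)·e^(−2αu²) du = (2j−1)!!/(4α)^j · √(π/(2α)), odd powers integrate to 0; here √(π/(2α)) = 1.4948. Derivatives: Ψ′ = (ik − 2αu)·Ψ, Ψ″ = ((ik − 2αu)² − 2α)·Ψ; the odd-in-u pieces drop out.
⟨p²⟩ = 8.0471.

8.047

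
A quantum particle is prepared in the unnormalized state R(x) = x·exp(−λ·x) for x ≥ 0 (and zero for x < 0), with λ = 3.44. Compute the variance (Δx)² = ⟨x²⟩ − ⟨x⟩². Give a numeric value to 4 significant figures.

Compute ⟨x⟩ and ⟨x²⟩ separately, then (Δx)² = ⟨x²⟩ − ⟨x⟩².
Every integrand reduces to terms xʲ·e^(−2λx) on [0, ∞); use ∫₀^∞ xʲ·e^(−2λx) dx = j!/(2λ)^(j+1).
Normalization: ∫|R|² dx = 0.0061414.
⟨x⟩ = 0.43605 and ⟨x²⟩ = 0.25352.
(Δx)² = 0.25352 − (0.43605)² = 0.063379.

0.06338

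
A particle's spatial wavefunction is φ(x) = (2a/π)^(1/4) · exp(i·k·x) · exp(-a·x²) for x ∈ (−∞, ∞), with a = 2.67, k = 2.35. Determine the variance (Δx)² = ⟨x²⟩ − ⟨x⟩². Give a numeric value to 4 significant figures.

0.09363

Compute ⟨x⟩ and ⟨x²⟩ separately, then (Δx)² = ⟨x²⟩ − ⟨x⟩².
Gaussian moments: ∫x^(2j)·e^(−2ax²) dx = (2j−1)!!/(4a)^j · √(π/(2a)), odd powers integrate to 0; here √(π/(2a)) = 0.76702.
⟨x⟩ = 0.0000 and ⟨x²⟩ = 0.093633.
(Δx)² = 0.093633 − (0.0000)² = 0.093633.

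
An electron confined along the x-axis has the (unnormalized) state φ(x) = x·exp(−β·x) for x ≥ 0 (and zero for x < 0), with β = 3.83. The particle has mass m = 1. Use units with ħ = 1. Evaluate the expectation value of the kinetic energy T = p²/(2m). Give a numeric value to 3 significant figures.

7.33

T = −(ħ²/2m) d²/dx², so ⟨T⟩ = −(ħ²/2m) ∫ φ*·φ'' dx / ∫|φ|² dx; with m = 1.
Differentiate x·exp(−β·x) with the product rule; every integrand then reduces to terms xʲ·e^(−2βx) on [0, ∞), with ∫₀^∞ xʲ·e^(−2βx) dx = j!/(2β)^(j+1).
State is unnormalized: ∫|φ|² dx = 0.0044498, and ∫φ*·(−ħ²/2m · φ'') dx = 0.032637, so ⟨T⟩ = 0.032637 / 0.0044498.
⟨T⟩ = 7.3345.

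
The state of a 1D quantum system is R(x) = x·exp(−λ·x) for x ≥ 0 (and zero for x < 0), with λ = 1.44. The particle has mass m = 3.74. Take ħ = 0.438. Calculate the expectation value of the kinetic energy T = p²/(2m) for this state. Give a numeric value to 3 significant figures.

T = −(ħ²/2m) d²/dx², so ⟨T⟩ = −(ħ²/2m) ∫ R*·R'' dx / ∫|R|² dx; with m = 3.74.
Differentiate x·exp(−λ·x) with the product rule; every integrand then reduces to terms xʲ·e^(−2λx) on [0, ∞), with ∫₀^∞ xʲ·e^(−2λx) dx = j!/(2λ)^(j+1).
State is unnormalized: ∫|R|² dx = 0.083724, and ∫R*·(−ħ²/2m · R'') dx = 0.0044527, so ⟨T⟩ = 0.0044527 / 0.083724.
⟨T⟩ = 0.053183.

0.0532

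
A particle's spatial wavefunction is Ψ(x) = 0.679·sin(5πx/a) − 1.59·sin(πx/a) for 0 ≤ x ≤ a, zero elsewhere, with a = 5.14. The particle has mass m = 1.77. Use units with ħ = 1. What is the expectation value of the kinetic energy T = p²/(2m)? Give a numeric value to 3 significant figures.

0.496

T = −(ħ²/2m) d²/dx², so ⟨T⟩ = −(ħ²/2m) ∫ Ψ*·Ψ'' dx / ∫|Ψ|² dx; with m = 1.77.
d²/dx² sin(jπx/a) = −(jπ/a)²·sin(jπx/a); on 0 ≤ x ≤ a, ∫sin²(jπx/a) dx = a/2 and ∫sin(jπx/a)·sin(lπx/a) dx = 0 for j ≠ l, so only diagonal terms survive in ∫|Ψ|² and ∫Ψ·Ψ″; ∫Ψ·Ψ′ dx = [Ψ²/2] between the walls = 0.
State is unnormalized: ∫|Ψ|² dx = 7.6821, and ∫Ψ*·(−ħ²/2m · Ψ'') dx = 3.8116, so ⟨T⟩ = 3.8116 / 7.6821.
⟨T⟩ = 0.49617.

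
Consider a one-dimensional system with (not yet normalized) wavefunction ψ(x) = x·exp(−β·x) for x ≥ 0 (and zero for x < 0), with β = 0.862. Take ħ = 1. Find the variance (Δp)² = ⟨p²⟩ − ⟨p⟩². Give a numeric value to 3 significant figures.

0.743

Compute ⟨p⟩ and ⟨p²⟩ separately; (Δp)² = ⟨p²⟩ − ⟨p⟩².
Differentiate x·exp(−β·x) with the product rule; every integrand then reduces to terms xʲ·e^(−2βx) on [0, ∞), with ∫₀^∞ xʲ·e^(−2βx) dx = j!/(2β)^(j+1).
Normalization: ∫|ψ|² dx = 0.39032.
⟨p⟩ = 0.0000 and ⟨p²⟩ = 0.74304.
(Δp)² = 0.74304 − (0.0000)² = 0.74304.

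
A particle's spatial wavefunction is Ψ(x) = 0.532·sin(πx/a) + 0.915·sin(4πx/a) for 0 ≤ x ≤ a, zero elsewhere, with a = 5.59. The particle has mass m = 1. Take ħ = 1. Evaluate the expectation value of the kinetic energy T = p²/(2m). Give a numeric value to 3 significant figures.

T = −(ħ²/2m) d²/dx², so ⟨T⟩ = −(ħ²/2m) ∫ Ψ*·Ψ'' dx / ∫|Ψ|² dx; with m = 1.
d²/dx² sin(jπx/a) = −(jπ/a)²·sin(jπx/a); on 0 ≤ x ≤ a, ∫sin²(jπx/a) dx = a/2 and ∫sin(jπx/a)·sin(lπx/a) dx = 0 for j ≠ l, so only diagonal terms survive in ∫|Ψ|² and ∫Ψ·Ψ″; ∫Ψ·Ψ′ dx = [Ψ²/2] between the walls = 0.
State is unnormalized: ∫|Ψ|² dx = 3.1311, and ∫Ψ*·(−ħ²/2m · Ψ'') dx = 6.0377, so ⟨T⟩ = 6.0377 / 3.1311.
⟨T⟩ = 1.9283.

1.93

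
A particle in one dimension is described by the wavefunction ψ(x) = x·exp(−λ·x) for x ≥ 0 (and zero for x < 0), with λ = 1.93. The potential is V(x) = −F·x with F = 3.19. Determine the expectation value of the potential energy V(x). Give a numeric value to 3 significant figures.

⟨V⟩ = ∫ V(x)·|ψ|² dx / ∫|ψ|² dx.
Every integrand reduces to terms xʲ·e^(−2λx) on [0, ∞); use ∫₀^∞ xʲ·e^(−2λx) dx = j!/(2λ)^(j+1).
State is unnormalized: ∫|ψ|² dx = 0.034775, and ∫ψ*·V(x)·ψ dx = -0.086217, so ⟨V⟩ = -0.086217 / 0.034775.
⟨V⟩ = -2.4793.

-2.48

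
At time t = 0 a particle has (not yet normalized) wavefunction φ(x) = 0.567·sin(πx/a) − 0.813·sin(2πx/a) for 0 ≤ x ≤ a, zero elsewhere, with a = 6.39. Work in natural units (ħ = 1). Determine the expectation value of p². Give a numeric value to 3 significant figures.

0.730

p² φ = −ħ² d²φ/dx²; ⟨p²⟩ = −ħ² ∫ φ*·φ'' dx / ∫|φ|² dx.
d²/dx² sin(jπx/a) = −(jπ/a)²·sin(jπx/a); on 0 ≤ x ≤ a, ∫sin²(jπx/a) dx = a/2 and ∫sin(jπx/a)·sin(lπx/a) dx = 0 for j ≠ l, so only diagonal terms survive in ∫|φ|² and ∫φ·φ″; ∫φ·φ′ dx = [φ²/2] between the walls = 0.
State is unnormalized: ∫|φ|² dx = 3.1390, and ∫φ*·(−ħ² φ'') dx = 2.2901, so ⟨p²⟩ = 2.2901 / 3.1390.
⟨p²⟩ = 0.72956.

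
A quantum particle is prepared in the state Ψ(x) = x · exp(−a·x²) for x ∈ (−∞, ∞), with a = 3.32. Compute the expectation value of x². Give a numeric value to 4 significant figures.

0.2259

⟨x²⟩ = ∫ x²·|Ψ|² dx / ∫|Ψ|² dx (integrals over the domain).
Expand each integrand as polynomial × e^(−2ax²) and use ∫x^(2j)·e^(−2ax²) dx = (2j−1)!!/(4a)^j · √(π/(2a)), odd powers → 0; here √(π/(2a)) = 0.68785.
State is unnormalized: ∫|Ψ|² dx = 0.051796, and ∫Ψ*·x²·Ψ dx = 0.011701, so ⟨x²⟩ = 0.011701 / 0.051796.
⟨x²⟩ = 0.22590.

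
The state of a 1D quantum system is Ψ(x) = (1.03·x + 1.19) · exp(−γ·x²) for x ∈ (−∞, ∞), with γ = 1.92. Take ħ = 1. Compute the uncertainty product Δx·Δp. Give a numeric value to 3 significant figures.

0.501

Δx = √(⟨x²⟩−⟨x⟩²), Δp = √(⟨p²⟩−⟨p⟩²).
Expand each integrand as polynomial × e^(−2γx²) and use ∫x^(2j)·e^(−2γx²) dx = (2j−1)!!/(4γ)^j · √(π/(2γ)), odd powers → 0; here √(π/(2γ)) = 0.90450. Differentiate with the product rule, d/dx e^(−γx²) = −2γx·e^(−γx²).
Normalization: ∫|Ψ|² dx = 1.4058.
⟨x⟩ = 0.20537, ⟨x²⟩ = 0.15335 ⇒ Δx = 0.33343.
⟨p⟩ = 0.0000, ⟨p²⟩ = 2.2613 ⇒ Δp = 1.5038.
Δx·Δp = 0.50140.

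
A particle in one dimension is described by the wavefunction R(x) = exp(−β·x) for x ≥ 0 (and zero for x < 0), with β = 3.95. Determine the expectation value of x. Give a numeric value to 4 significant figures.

0.1266

⟨x⟩ = ∫ x·|R|² dx / ∫|R|² dx (integrals over the domain).
Every integrand reduces to terms xʲ·e^(−2βx) on [0, ∞); use ∫₀^∞ xʲ·e^(−2βx) dx = j!/(2β)^(j+1).
State is unnormalized: ∫|R|² dx = 0.12658, and ∫R*·x·R dx = 0.016023, so ⟨x⟩ = 0.016023 / 0.12658.
⟨x⟩ = 0.12658.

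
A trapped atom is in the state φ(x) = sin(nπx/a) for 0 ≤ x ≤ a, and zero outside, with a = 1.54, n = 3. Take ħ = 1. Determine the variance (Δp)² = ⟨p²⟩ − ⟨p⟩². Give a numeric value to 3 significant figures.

37.5

Compute ⟨p⟩ and ⟨p²⟩ separately; (Δp)² = ⟨p²⟩ − ⟨p⟩².
d/dx sin(nπx/a) = (nπ/a)·cos(nπx/a) and d²/dx² sin(nπx/a) = −(nπ/a)²·sin(nπx/a); on 0 ≤ x ≤ a, ∫sin²(nπx/a) dx = a/2 and ∫sin(nπx/a)·cos(nπx/a) dx = 0.
Normalization: ∫|φ|² dx = 0.77000.
⟨p⟩ = 0.0000 and ⟨p²⟩ = 37.454.
(Δp)² = 37.454 − (0.0000)² = 37.454.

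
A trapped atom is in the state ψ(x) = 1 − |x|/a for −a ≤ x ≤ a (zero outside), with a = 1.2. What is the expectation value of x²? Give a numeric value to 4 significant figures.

⟨x²⟩ = ∫ x²·|ψ|² dx / ∫|ψ|² dx (integrals over the domain).
ψ is even, so ∫ over [−a, a] = 2∫₀ᵃ with ψ = 1 − x/a there: ∫₀ᵃ (1 − x/a)² dx = a/3, ∫₀ᵃ x²(1 − x/a)² dx = a³/30, ∫₀ᵃ x⁴(1 − x/a)² dx = a⁵/105.
State is unnormalized: ∫|ψ|² dx = 0.80000, and ∫ψ*·x²·ψ dx = 0.11520, so ⟨x²⟩ = 0.11520 / 0.80000.
⟨x²⟩ = 0.14400.

0.1440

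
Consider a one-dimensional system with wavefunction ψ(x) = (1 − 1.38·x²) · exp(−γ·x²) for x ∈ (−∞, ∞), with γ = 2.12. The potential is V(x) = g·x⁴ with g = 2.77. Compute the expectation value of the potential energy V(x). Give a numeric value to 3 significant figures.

0.0459

⟨V⟩ = ∫ V(x)·|ψ|² dx / ∫|ψ|² dx.
Expand each integrand as polynomial × e^(−2γx²) and use ∫x^(2j)·e^(−2γx²) dx = (2j−1)!!/(4γ)^j · √(π/(2γ)), odd powers → 0; here √(π/(2γ)) = 0.86078.
State is unnormalized: ∫|ψ|² dx = 0.64901, and ∫ψ*·V(x)·ψ dx = 0.029796, so ⟨V⟩ = 0.029796 / 0.64901.
⟨V⟩ = 0.045911.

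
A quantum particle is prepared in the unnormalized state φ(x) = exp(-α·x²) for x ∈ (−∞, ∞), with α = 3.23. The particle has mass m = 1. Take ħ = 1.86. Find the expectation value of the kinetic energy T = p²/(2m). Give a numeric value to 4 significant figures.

5.587

T = −(ħ²/2m) d²/dx², so ⟨T⟩ = −(ħ²/2m) ∫ φ*·φ'' dx / ∫|φ|² dx; with m = 1.
Gaussian moments: ∫x^(2j)·e^(−2αx²) dx = (2j−1)!!/(4α)^j · √(π/(2α)), odd powers integrate to 0; here √(π/(2α)) = 0.69736. Derivatives: d/dx e^(−αx²) = −2αx·e^(−αx²), d²/dx² e^(−αx²) = (4α²x² − 2α)·e^(−αx²).
State is unnormalized: ∫|φ|² dx = 0.69736, and ∫φ*·(−ħ²/2m · φ'') dx = 3.8963, so ⟨T⟩ = 3.8963 / 0.69736.
⟨T⟩ = 5.5873.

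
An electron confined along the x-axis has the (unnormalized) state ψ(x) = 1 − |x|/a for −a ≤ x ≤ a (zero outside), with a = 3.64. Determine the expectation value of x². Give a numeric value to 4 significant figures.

⟨x²⟩ = ∫ x²·|ψ|² dx / ∫|ψ|² dx (integrals over the domain).
ψ is even, so ∫ over [−a, a] = 2∫₀ᵃ with ψ = 1 − x/a there: ∫₀ᵃ (1 − x/a)² dx = a/3, ∫₀ᵃ x²(1 − x/a)² dx = a³/30, ∫₀ᵃ x⁴(1 − x/a)² dx = a⁵/105.
State is unnormalized: ∫|ψ|² dx = 2.4267, and ∫ψ*·x²·ψ dx = 3.2152, so ⟨x²⟩ = 3.2152 / 2.4267.
⟨x²⟩ = 1.3250.

1.325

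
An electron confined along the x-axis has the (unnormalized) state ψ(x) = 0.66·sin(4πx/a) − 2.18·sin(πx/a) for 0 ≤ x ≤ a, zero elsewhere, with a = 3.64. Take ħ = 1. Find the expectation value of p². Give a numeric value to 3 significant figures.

p² ψ = −ħ² d²ψ/dx²; ⟨p²⟩ = −ħ² ∫ ψ*·ψ'' dx / ∫|ψ|² dx.
d²/dx² sin(jπx/a) = −(jπ/a)²·sin(jπx/a); on 0 ≤ x ≤ a, ∫sin²(jπx/a) dx = a/2 and ∫sin(jπx/a)·sin(lπx/a) dx = 0 for j ≠ l, so only diagonal terms survive in ∫|ψ|² and ∫ψ·ψ″; ∫ψ·ψ′ dx = [ψ²/2] between the walls = 0.
State is unnormalized: ∫|ψ|² dx = 9.4422, and ∫ψ*·(−ħ² ψ'') dx = 15.892, so ⟨p²⟩ = 15.892 / 9.4422.
⟨p²⟩ = 1.6831.

1.68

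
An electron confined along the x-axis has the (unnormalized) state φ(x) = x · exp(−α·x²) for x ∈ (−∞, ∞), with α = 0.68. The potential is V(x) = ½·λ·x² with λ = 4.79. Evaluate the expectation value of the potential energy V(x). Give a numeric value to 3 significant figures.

2.64

⟨V⟩ = ∫ V(x)·|φ|² dx / ∫|φ|² dx.
Expand each integrand as polynomial × e^(−2αx²) and use ∫x^(2j)·e^(−2αx²) dx = (2j−1)!!/(4α)^j · √(π/(2α)), odd powers → 0; here √(π/(2α)) = 1.5199.
State is unnormalized: ∫|φ|² dx = 0.55877, and ∫φ*·V(x)·φ dx = 1.4760, so ⟨V⟩ = 1.4760 / 0.55877.
⟨V⟩ = 2.6415.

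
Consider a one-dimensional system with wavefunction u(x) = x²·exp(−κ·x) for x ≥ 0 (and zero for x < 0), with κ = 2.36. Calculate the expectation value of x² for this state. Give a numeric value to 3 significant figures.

⟨x²⟩ = ∫ x²·|u|² dx / ∫|u|² dx (integrals over the domain).
Every integrand reduces to terms xʲ·e^(−2κx) on [0, ∞); use ∫₀^∞ xʲ·e^(−2κx) dx = j!/(2κ)^(j+1).
State is unnormalized: ∫|u|² dx = 0.010245, and ∫u*·x²·u dx = 0.013796, so ⟨x²⟩ = 0.013796 / 0.010245.
⟨x²⟩ = 1.3466.

1.35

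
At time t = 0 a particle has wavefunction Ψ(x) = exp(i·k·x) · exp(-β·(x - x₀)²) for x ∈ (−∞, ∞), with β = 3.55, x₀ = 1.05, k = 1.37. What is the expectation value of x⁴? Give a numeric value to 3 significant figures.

⟨x⁴⟩ = ∫ x⁴·|Ψ|² dx / ∫|Ψ|² dx (integrals over the domain).
Gaussian moments (u = x − x₀): ∫u^(2j)·e^(−2βu²) du = (2j−1)!!/(4β)^j · √(π/(2β)), odd powers integrate to 0; here √(π/(2β)) = 0.66519.
State is unnormalized: ∫|Ψ|² dx = 0.66519, and ∫Ψ*·x⁴·Ψ dx = 1.1283, so ⟨x⁴⟩ = 1.1283 / 0.66519.
⟨x⁴⟩ = 1.6962.

1.70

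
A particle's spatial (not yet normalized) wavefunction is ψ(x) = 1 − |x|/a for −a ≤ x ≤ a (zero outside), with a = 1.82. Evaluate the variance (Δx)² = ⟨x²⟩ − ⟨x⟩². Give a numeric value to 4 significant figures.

0.3312

Compute ⟨x⟩ and ⟨x²⟩ separately, then (Δx)² = ⟨x²⟩ − ⟨x⟩².
ψ is even, so ∫ over [−a, a] = 2∫₀ᵃ with ψ = 1 − x/a there: ∫₀ᵃ (1 − x/a)² dx = a/3, ∫₀ᵃ x²(1 − x/a)² dx = a³/30, ∫₀ᵃ x⁴(1 − x/a)² dx = a⁵/105.
Normalization: ∫|ψ|² dx = 1.2133.
⟨x⟩ = 0.0000 and ⟨x²⟩ = 0.33124.
(Δx)² = 0.33124 − (0.0000)² = 0.33124.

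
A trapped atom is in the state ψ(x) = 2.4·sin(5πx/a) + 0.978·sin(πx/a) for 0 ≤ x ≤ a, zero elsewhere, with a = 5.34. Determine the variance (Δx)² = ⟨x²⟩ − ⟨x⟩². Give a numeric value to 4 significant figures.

2.261

Compute ⟨x⟩ and ⟨x²⟩ separately, then (Δx)² = ⟨x²⟩ − ⟨x⟩².
On 0 ≤ x ≤ a (j ≠ l): ∫sin²(jπx/a) dx = a/2, ∫sin(jπx/a)·sin(lπx/a) dx = 0; diagonal moments ∫x·sin²(jπx/a) dx = a²/4, ∫x²·sin²(jπx/a) dx = a³·(1/6 − 1/(4j²π²)); cross terms ∫x·sin(jπx/a)·sin(lπx/a) dx = 0 for j + l even and −4jla²/(π²(j² − l²)²) for j + l odd, ∫x²·sin(jπx/a)·sin(lπx/a) dx = (−1)^(j+l)·4jla³/(π²(j² − l²)²); higher powers the same way via product-to-sum and parts.
Normalization: ∫|ψ|² dx = 17.933.
⟨x⟩ = 2.6700 and ⟨x²⟩ = 9.3902.
(Δx)² = 9.3902 − (2.6700)² = 2.2613.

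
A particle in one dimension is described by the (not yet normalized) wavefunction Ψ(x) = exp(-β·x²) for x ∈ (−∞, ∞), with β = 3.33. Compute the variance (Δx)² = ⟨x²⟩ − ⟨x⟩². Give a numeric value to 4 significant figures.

Compute ⟨x⟩ and ⟨x²⟩ separately, then (Δx)² = ⟨x²⟩ − ⟨x⟩².
Gaussian moments: ∫x^(2j)·e^(−2βx²) dx = (2j−1)!!/(4β)^j · √(π/(2β)), odd powers integrate to 0; here √(π/(2β)) = 0.68681.
Normalization: ∫|Ψ|² dx = 0.68681.
⟨x⟩ = 0.0000 and ⟨x²⟩ = 0.075075.
(Δx)² = 0.075075 − (0.0000)² = 0.075075.

0.07508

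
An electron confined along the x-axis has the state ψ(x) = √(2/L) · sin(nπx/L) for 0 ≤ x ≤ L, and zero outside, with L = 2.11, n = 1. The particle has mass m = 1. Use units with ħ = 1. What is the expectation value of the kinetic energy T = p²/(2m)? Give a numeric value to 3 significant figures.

T = −(ħ²/2m) d²/dx², so ⟨T⟩ = −(ħ²/2m) ∫ ψ*·ψ'' dx; with m = 1.
d/dx sin(nπx/L) = (nπ/L)·cos(nπx/L) and d²/dx² sin(nπx/L) = −(nπ/L)²·sin(nπx/L); on 0 ≤ x ≤ L, ∫sin²(nπx/L) dx = L/2 and ∫sin(nπx/L)·cos(nπx/L) dx = 0.
⟨T⟩ = 1.1084.

1.11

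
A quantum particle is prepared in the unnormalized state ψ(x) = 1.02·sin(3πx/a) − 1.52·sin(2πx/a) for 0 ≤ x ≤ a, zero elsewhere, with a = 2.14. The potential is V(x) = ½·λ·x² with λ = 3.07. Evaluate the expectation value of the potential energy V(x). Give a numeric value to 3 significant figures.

3.54

⟨V⟩ = ∫ V(x)·|ψ|² dx / ∫|ψ|² dx.
On 0 ≤ x ≤ a (j ≠ l): ∫sin²(jπx/a) dx = a/2, ∫sin(jπx/a)·sin(lπx/a) dx = 0; diagonal moments ∫x·sin²(jπx/a) dx = a²/4, ∫x²·sin²(jπx/a) dx = a³·(1/6 − 1/(4j²π²)); cross terms ∫x·sin(jπx/a)·sin(lπx/a) dx = 0 for j + l even and −4jla²/(π²(j² − l²)²) for j + l odd, ∫x²·sin(jπx/a)·sin(lπx/a) dx = (−1)^(j+l)·4jla³/(π²(j² − l²)²); higher powers the same way via product-to-sum and parts.
State is unnormalized: ∫|ψ|² dx = 3.5854, and ∫ψ*·V(x)·ψ dx = 12.674, so ⟨V⟩ = 12.674 / 3.5854.
⟨V⟩ = 3.5351.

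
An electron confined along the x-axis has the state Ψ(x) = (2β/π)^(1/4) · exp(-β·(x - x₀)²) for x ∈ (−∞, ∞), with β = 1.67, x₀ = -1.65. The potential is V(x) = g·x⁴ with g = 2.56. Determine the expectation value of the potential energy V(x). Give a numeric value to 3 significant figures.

25.4

⟨V⟩ = ∫ V(x)·|Ψ|² dx.
Gaussian moments (u = x − x₀): ∫u^(2j)·e^(−2βu²) du = (2j−1)!!/(4β)^j · √(π/(2β)), odd powers integrate to 0; here √(π/(2β)) = 0.96984.
⟨V⟩ = 25.407.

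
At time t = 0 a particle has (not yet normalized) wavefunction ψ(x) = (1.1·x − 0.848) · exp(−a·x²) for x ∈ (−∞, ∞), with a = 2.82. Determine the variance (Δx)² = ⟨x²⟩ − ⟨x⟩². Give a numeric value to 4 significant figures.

0.07161

Compute ⟨x⟩ and ⟨x²⟩ separately, then (Δx)² = ⟨x²⟩ − ⟨x⟩².
Expand each integrand as polynomial × e^(−2ax²) and use ∫x^(2j)·e^(−2ax²) dx = (2j−1)!!/(4a)^j · √(π/(2a)), odd powers → 0; here √(π/(2a)) = 0.74634.
Normalization: ∫|ψ|² dx = 0.61675.
⟨x⟩ = -0.20014 and ⟨x²⟩ = 0.11167.
(Δx)² = 0.11167 − (-0.20014)² = 0.071612.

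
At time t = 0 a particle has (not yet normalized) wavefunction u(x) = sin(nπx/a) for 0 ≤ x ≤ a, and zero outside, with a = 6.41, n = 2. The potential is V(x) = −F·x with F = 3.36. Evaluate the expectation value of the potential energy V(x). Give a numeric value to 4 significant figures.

-10.77

⟨V⟩ = ∫ V(x)·|u|² dx / ∫|u|² dx.
With sin²θ = (1 − cos2θ)/2 on 0 ≤ x ≤ a: ∫sin²(nπx/a) dx = a/2, ∫x·sin²(nπx/a) dx = a²/4, ∫x²·sin²(nπx/a) dx = a³·(1/6 − 1/(4n²π²)); higher powers xᵏ the same way, integrating xᵏ·cos(2nπx/a) by parts.
State is unnormalized: ∫|u|² dx = 3.2050, and ∫u*·V(x)·u dx = -34.514, so ⟨V⟩ = -34.514 / 3.2050.
⟨V⟩ = -10.769.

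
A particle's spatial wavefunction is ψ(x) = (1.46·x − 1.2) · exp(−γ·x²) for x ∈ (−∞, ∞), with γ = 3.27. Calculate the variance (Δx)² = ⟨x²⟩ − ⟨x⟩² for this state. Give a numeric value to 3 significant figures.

Compute ⟨x⟩ and ⟨x²⟩ separately, then (Δx)² = ⟨x²⟩ − ⟨x⟩².
Expand each integrand as polynomial × e^(−2γx²) and use ∫x^(2j)·e^(−2γx²) dx = (2j−1)!!/(4γ)^j · √(π/(2γ)), odd powers → 0; here √(π/(2γ)) = 0.69308.
Normalization: ∫|ψ|² dx = 1.1110.
⟨x⟩ = -0.16712 and ⟨x²⟩ = 0.091998.
(Δx)² = 0.091998 − (-0.16712)² = 0.064068.

0.0641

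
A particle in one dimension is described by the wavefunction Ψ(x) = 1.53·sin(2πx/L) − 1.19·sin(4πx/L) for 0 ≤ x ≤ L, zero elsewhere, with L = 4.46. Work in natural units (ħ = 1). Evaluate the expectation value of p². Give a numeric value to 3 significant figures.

p² Ψ = −ħ² d²Ψ/dx²; ⟨p²⟩ = −ħ² ∫ Ψ*·Ψ'' dx / ∫|Ψ|² dx.
d²/dx² sin(jπx/L) = −(jπ/L)²·sin(jπx/L); on 0 ≤ x ≤ L, ∫sin²(jπx/L) dx = L/2 and ∫sin(jπx/L)·sin(lπx/L) dx = 0 for j ≠ l, so only diagonal terms survive in ∫|Ψ|² and ∫Ψ·Ψ″; ∫Ψ·Ψ′ dx = [Ψ²/2] between the walls = 0.
State is unnormalized: ∫|Ψ|² dx = 8.3781, and ∫Ψ*·(−ħ² Ψ'') dx = 35.430, so ⟨p²⟩ = 35.430 / 8.3781.
⟨p²⟩ = 4.2289.

4.23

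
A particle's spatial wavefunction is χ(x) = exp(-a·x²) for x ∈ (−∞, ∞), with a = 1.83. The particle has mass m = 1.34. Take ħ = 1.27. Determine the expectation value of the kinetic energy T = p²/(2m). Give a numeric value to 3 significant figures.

1.10

T = −(ħ²/2m) d²/dx², so ⟨T⟩ = −(ħ²/2m) ∫ χ*·χ'' dx / ∫|χ|² dx; with m = 1.34.
Gaussian moments: ∫x^(2j)·e^(−2ax²) dx = (2j−1)!!/(4a)^j · √(π/(2a)), odd powers integrate to 0; here √(π/(2a)) = 0.92648. Derivatives: d/dx e^(−ax²) = −2ax·e^(−ax²), d²/dx² e^(−ax²) = (4a²x² − 2a)·e^(−ax²).
State is unnormalized: ∫|χ|² dx = 0.92648, and ∫χ*·(−ħ²/2m · χ'') dx = 1.0204, so ⟨T⟩ = 1.0204 / 0.92648.
⟨T⟩ = 1.1013.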